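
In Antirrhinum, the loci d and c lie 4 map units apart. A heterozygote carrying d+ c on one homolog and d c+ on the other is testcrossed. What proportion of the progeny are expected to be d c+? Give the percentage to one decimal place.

48.0%

A map distance of 4 map units corresponds to a recombination frequency of 0.040.
The F1 is d+ c / d c+, so d c+ is a parental gamete class with expected frequency (1 − r)/2 = 0.960/2 = 0.4800.
That is 0.4800 = 48.0% of the progeny.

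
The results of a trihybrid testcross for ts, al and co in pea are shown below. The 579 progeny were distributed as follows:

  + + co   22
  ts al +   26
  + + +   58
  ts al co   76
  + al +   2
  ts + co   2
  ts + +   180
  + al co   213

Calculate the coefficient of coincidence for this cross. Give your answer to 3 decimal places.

The two most frequent reciprocal classes, ts + + and + al co, are the parental types, so the F1 was ts + + / + al co.
The two rarest classes, ts + co and + al +, are the double crossovers. Comparing them with the parentals, only the co allele has switched, so co is the middle locus and the order is al – co – ts.
al–co: (48 + 4)/579 = 0.0898; co–ts: (134 + 4)/579 = 0.2383.
Expected DCO frequency = 0.0898 × 0.2383 ≈ 0.02140; observed = 4/579 ≈ 0.00691.
Coefficient of coincidence = 0.00691/0.02140 ≈ 0.323.

0.323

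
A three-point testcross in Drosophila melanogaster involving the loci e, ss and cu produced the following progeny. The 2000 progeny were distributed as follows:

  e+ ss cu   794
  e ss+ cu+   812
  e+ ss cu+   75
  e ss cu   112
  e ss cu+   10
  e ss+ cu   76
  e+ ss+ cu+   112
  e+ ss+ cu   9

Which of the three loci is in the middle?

The two most frequent reciprocal classes, e+ ss cu and e ss+ cu+, are the parental types, so the F1 was e+ ss cu / e ss+ cu+.
The two rarest classes, e+ ss+ cu and e ss cu+, are the double crossovers. Comparing them with the parentals, only the ss allele has switched, so ss is the middle locus and the order is e – ss – cu.

ss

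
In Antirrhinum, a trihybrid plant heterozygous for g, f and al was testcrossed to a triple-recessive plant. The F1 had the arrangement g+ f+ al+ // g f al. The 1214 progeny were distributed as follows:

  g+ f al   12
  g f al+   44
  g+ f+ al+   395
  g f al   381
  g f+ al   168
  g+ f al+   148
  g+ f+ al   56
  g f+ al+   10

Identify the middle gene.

g

The two rarest classes, g f+ al+ and g+ f al, are the double crossovers. Comparing them with the parentals, only the g allele has switched, so g is the middle locus and the order is f – g – al.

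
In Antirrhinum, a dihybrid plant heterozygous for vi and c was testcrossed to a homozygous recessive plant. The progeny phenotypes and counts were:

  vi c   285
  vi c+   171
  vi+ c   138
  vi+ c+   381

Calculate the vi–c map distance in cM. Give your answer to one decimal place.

The two most frequent classes, vi+ c+ (381) and vi c (285), are the parental types, so the F1 was vi+ c+ / vi c.
The recombinant classes are vi+ c and vi c+: 138 + 171 = 309.
Recombination frequency = 309/975 = 0.3169 ≈ 31.7%, i.e. 31.7 cM.

31.7 cM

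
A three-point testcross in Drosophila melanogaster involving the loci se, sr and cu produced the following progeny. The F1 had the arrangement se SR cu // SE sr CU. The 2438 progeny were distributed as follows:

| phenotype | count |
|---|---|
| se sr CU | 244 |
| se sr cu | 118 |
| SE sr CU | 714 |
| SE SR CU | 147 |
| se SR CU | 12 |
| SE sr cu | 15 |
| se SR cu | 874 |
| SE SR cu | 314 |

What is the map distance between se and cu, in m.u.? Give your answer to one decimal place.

The two rarest classes, se SR CU and SE sr cu, are the double crossovers. Comparing them with the parentals, only the cu allele has switched, so cu is the middle locus and the order is se – cu – sr.
Crossovers in the se–cu interval produce the single-crossover classes SE SR cu and se sr CU (314 + 244 = 558) plus the double crossovers (27).
RF(se–cu) = (558 + 27) / 2438 = 585/2438 = 0.2400 → 24.0 m.u.

24.0 m.u.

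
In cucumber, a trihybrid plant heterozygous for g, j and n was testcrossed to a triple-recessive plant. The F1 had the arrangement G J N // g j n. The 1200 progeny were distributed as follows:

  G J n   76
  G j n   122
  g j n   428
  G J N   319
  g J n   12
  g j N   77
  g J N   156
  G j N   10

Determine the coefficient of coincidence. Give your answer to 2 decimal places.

The two rarest classes, G j N and g J n, are the double crossovers. Comparing them with the parentals, only the j allele has switched, so j is the middle locus and the order is n – j – g.
n–j: (153 + 22)/1200 = 0.1458; j–g: (278 + 22)/1200 = 0.2500.
Expected DCO frequency = 0.1458 × 0.2500 ≈ 0.03645; observed = 22/1200 ≈ 0.01833.
Coefficient of coincidence = 0.01833/0.03645 ≈ 0.50.

0.50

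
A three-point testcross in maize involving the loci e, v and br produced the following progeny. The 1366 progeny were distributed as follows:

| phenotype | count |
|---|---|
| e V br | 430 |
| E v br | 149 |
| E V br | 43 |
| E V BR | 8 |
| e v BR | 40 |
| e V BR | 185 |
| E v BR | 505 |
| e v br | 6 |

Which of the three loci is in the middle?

v

The two most frequent reciprocal classes, E v BR and e V br, are the parental types, so the F1 was E v BR / e V br.
The two rarest classes, E V BR and e v br, are the double crossovers. Comparing them with the parentals, only the v allele has switched, so v is the middle locus and the order is br – v – e.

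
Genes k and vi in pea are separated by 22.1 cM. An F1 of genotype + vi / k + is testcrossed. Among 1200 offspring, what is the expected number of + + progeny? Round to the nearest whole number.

A map distance of 22.1 cM corresponds to a recombination frequency of 0.221.
The F1 is + vi / k +, so + + is a recombinant gamete class with expected frequency r/2 = 0.221/2 = 0.1105.
Expected number = 0.1105 × 1200 = 132.60 ≈ 133.

133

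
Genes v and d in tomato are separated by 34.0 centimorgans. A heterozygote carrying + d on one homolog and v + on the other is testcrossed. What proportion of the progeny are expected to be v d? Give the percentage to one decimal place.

17.0%

A map distance of 34.0 centimorgans corresponds to a recombination frequency of 0.340.
The F1 is + d / v +, so v d is a recombinant gamete class with expected frequency r/2 = 0.340/2 = 0.1700.
That is 0.1700 = 17.0% of the progeny.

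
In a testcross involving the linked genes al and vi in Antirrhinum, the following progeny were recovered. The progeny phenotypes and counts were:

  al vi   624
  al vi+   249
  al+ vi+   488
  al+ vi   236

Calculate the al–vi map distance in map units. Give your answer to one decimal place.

30.4 map units

The two most frequent classes, al+ vi+ (488) and al vi (624), are the parental types, so the F1 was al+ vi+ / al vi.
The recombinant classes are al+ vi and al vi+: 236 + 249 = 485.
Recombination frequency = 485/1597 = 0.3037 ≈ 30.4%, i.e. 30.4 map units.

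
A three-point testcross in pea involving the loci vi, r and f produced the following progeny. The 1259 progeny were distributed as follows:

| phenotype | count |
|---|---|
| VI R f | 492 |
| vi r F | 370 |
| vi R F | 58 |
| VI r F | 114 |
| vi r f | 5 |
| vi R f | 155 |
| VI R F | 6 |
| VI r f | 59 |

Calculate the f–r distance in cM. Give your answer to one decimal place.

The two most frequent reciprocal classes, VI R f and vi r F, are the parental types, so the F1 was VI R f / vi r F.
The two rarest classes, VI R F and vi r f, are the double crossovers. Comparing them with the parentals, only the f allele has switched, so f is the middle locus and the order is r – f – vi.
Crossovers in the r–f interval produce the single-crossover classes VI r f and vi R F (59 + 58 = 117) plus the double crossovers (11).
RF(r–f) = (117 + 11) / 1259 = 128/1259 = 0.1017 → 10.2 cM.

10.2 cM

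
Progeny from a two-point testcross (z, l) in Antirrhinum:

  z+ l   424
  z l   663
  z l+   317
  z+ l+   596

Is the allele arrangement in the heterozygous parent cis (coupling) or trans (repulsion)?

The two most frequent classes are z+ l+ (596) and z l (663); these are the parental (non-recombinant) types.
So the F1 carried z+ l+ on one chromosome and z l on the other — the recessive alleles are on the same chromosome (cis / coupling).

cis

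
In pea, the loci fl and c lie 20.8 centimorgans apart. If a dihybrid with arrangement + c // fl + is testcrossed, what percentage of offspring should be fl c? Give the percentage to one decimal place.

A map distance of 20.8 centimorgans corresponds to a recombination frequency of 0.208.
The F1 is + c / fl +, so fl c is a recombinant gamete class with expected frequency r/2 = 0.208/2 = 0.1040.
That is 0.1040 = 10.4% of the progeny.

10.4%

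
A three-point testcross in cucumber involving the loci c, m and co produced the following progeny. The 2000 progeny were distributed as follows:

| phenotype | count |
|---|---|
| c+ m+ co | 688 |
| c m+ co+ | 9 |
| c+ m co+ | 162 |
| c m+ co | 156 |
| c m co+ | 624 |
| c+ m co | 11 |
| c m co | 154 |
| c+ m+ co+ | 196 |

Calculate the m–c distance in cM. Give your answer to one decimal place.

The two most frequent reciprocal classes, c+ m+ co and c m co+, are the parental types, so the F1 was c+ m+ co / c m co+.
The two rarest classes, c+ m co and c m+ co+, are the double crossovers. Comparing them with the parentals, only the m allele has switched, so m is the middle locus and the order is c – m – co.
Crossovers in the c–m interval produce the single-crossover classes c m+ co and c+ m co+ (156 + 162 = 318) plus the double crossovers (20).
RF(c–m) = (318 + 20) / 2000 = 338/2000 = 0.1690 → 16.9 cM.

16.9 cM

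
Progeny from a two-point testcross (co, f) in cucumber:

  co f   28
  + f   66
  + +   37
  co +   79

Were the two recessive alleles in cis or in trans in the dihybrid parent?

The two most frequent classes are + f (66) and co + (79); these are the parental (non-recombinant) types.
So the F1 carried + f on one chromosome and co + on the other — the recessive alleles are on opposite chromosomes (trans / repulsion).

trans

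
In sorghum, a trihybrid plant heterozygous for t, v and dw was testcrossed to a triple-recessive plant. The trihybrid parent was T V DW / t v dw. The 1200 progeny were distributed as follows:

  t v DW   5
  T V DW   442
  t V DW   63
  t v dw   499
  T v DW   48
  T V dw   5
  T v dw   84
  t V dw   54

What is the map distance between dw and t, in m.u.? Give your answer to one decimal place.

The two rarest classes, T V dw and t v DW, are the double crossovers. Comparing them with the parentals, only the dw allele has switched, so dw is the middle locus and the order is t – dw – v.
Crossovers in the t–dw interval produce the single-crossover classes t V DW and T v dw (63 + 84 = 147) plus the double crossovers (10).
RF(t–dw) = (147 + 10) / 1200 = 157/1200 = 0.1308 → 13.1 m.u.

13.1 m.u.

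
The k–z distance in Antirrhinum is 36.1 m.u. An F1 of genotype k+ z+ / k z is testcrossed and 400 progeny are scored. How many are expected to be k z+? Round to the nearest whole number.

A map distance of 36.1 m.u. corresponds to a recombination frequency of 0.361.
The F1 is k+ z+ / k z, so k z+ is a recombinant gamete class with expected frequency r/2 = 0.361/2 = 0.1805.
Expected number = 0.1805 × 400 = 72.20 ≈ 72.

72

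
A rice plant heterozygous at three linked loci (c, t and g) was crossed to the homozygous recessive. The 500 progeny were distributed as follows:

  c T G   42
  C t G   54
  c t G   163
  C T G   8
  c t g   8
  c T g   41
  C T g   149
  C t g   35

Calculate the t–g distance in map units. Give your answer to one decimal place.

18.6 map units

The two most frequent reciprocal classes, c t G and C T g, are the parental types, so the F1 was c t G / C T g.
The two rarest classes, c t g and C T G, are the double crossovers. Comparing them with the parentals, only the g allele has switched, so g is the middle locus and the order is c – g – t.
Crossovers in the g–t interval produce the single-crossover classes c T G and C t g (42 + 35 = 77) plus the double crossovers (16).
RF(g–t) = (77 + 16) / 500 = 93/500 = 0.1860 → 18.6 map units.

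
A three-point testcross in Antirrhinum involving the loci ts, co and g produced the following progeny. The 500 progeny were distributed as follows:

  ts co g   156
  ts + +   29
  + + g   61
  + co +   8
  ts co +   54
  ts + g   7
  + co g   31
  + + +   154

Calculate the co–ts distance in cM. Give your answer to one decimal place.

The two most frequent reciprocal classes, + + + and ts co g, are the parental types, so the F1 was + + + / ts co g.
The two rarest classes, + co + and ts + g, are the double crossovers. Comparing them with the parentals, only the co allele has switched, so co is the middle locus and the order is g – co – ts.
Crossovers in the co–ts interval produce the single-crossover classes ts + + and + co g (29 + 31 = 60) plus the double crossovers (15).
RF(co–ts) = (60 + 15) / 500 = 75/500 = 0.1500 → 15.0 cM.

15.0 cM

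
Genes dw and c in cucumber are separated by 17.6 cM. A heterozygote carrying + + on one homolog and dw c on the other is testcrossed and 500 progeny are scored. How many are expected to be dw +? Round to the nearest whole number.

A map distance of 17.6 cM corresponds to a recombination frequency of 0.176.
The F1 is + + / dw c, so dw + is a recombinant gamete class with expected frequency r/2 = 0.176/2 = 0.0880.
Expected number = 0.0880 × 500 = 44.00 ≈ 44.

44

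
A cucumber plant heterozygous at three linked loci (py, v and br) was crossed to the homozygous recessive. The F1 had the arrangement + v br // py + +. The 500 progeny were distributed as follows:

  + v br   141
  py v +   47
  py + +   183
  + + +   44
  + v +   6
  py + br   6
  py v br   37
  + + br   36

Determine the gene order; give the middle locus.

br

The two rarest classes, + v + and py + br, are the double crossovers. Comparing them with the parentals, only the br allele has switched, so br is the middle locus and the order is py – br – v.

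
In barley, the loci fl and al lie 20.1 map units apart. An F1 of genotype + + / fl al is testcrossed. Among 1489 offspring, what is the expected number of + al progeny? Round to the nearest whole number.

150

A map distance of 20.1 map units corresponds to a recombination frequency of 0.201.
The F1 is + + / fl al, so + al is a recombinant gamete class with expected frequency r/2 = 0.201/2 = 0.1005.
Expected number = 0.1005 × 1489 = 149.64 ≈ 150.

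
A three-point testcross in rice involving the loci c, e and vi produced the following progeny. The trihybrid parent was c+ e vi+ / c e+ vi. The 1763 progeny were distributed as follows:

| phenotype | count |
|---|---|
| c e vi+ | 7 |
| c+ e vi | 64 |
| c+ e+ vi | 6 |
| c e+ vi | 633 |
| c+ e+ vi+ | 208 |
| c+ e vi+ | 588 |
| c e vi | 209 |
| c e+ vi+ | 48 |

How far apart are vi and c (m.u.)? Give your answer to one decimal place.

The two rarest classes, c e vi+ and c+ e+ vi, are the double crossovers. Comparing them with the parentals, only the c allele has switched, so c is the middle locus and the order is e – c – vi.
Crossovers in the c–vi interval produce the single-crossover classes c+ e vi and c e+ vi+ (64 + 48 = 112) plus the double crossovers (13).
RF(c–vi) = (112 + 13) / 1763 = 125/1763 = 0.0709 → 7.1 m.u.

7.1 m.u.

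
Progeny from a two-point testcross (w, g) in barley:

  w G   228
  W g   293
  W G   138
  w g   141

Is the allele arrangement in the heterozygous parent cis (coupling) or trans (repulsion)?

trans

The two most frequent classes are W g (293) and w G (228); these are the parental (non-recombinant) types.
So the F1 carried W g on one chromosome and w G on the other — the recessive alleles are on opposite chromosomes (trans / repulsion).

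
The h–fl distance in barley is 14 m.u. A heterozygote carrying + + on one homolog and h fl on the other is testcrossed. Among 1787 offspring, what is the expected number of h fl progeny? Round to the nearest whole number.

768

A map distance of 14 m.u. corresponds to a recombination frequency of 0.140.
The F1 is + + / h fl, so h fl is a parental gamete class with expected frequency (1 − r)/2 = 0.860/2 = 0.4300.
Expected number = 0.4300 × 1787 = 768.41 ≈ 768.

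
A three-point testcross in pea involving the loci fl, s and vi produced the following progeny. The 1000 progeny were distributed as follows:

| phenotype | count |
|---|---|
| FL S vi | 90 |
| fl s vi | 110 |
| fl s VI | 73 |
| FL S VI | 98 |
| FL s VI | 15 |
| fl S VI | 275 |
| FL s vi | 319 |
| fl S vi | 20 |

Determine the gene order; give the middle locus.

vi

The two most frequent reciprocal classes, fl S VI and FL s vi, are the parental types, so the F1 was fl S VI / FL s vi.
The two rarest classes, fl S vi and FL s VI, are the double crossovers. Comparing them with the parentals, only the vi allele has switched, so vi is the middle locus and the order is fl – vi – s.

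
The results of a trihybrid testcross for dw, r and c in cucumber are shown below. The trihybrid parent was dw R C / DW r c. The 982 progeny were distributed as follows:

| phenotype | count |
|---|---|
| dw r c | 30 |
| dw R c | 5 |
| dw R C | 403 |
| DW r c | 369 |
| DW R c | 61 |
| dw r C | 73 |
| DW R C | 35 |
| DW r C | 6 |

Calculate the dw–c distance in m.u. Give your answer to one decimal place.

The two rarest classes, dw R c and DW r C, are the double crossovers. Comparing them with the parentals, only the c allele has switched, so c is the middle locus and the order is dw – c – r.
Crossovers in the dw–c interval produce the single-crossover classes DW R C and dw r c (35 + 30 = 65) plus the double crossovers (11).
RF(dw–c) = (65 + 11) / 982 = 76/982 = 0.0774 → 7.7 m.u.

7.7 m.u.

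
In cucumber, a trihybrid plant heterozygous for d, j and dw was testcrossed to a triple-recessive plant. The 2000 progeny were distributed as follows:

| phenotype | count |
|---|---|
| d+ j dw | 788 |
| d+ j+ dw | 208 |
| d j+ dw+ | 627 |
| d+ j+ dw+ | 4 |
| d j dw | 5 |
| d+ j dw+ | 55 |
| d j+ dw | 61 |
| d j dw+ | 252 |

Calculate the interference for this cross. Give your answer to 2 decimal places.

The two most frequent reciprocal classes, d j+ dw+ and d+ j dw, are the parental types, so the F1 was d j+ dw+ / d+ j dw.
The two rarest classes, d+ j+ dw+ and d j dw, are the double crossovers. Comparing them with the parentals, only the d allele has switched, so d is the middle locus and the order is dw – d – j.
dw–d: (116 + 9)/2000 = 0.0625; d–j: (460 + 9)/2000 = 0.2345.
Expected DCO frequency = 0.0625 × 0.2345 ≈ 0.01466; observed = 9/2000 ≈ 0.00450.
Coefficient of coincidence = 0.00450/0.01466 ≈ 0.31; interference = 1 − 0.31 = 0.69.

0.69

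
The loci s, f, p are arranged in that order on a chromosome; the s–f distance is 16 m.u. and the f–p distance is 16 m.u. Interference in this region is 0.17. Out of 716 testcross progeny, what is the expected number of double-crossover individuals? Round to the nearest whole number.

15

Map distances give recombination frequencies of 0.160 and 0.160 for the two intervals.
With interference 0.17 (so coincidence = 0.83), expected double-crossover frequency = 0.160 × 0.160 × 0.83 = 0.02125.
Expected number = 0.02125 × 716 = 15.21 ≈ 15.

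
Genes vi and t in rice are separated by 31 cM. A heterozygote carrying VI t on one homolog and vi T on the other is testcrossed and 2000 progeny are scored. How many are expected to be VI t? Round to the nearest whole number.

690

A map distance of 31 cM corresponds to a recombination frequency of 0.310.
The F1 is VI t / vi T, so VI t is a parental gamete class with expected frequency (1 − r)/2 = 0.690/2 = 0.3450.
Expected number = 0.3450 × 2000 = 690.00 ≈ 690.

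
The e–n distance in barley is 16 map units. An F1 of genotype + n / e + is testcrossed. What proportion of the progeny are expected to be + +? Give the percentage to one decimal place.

A map distance of 16 map units corresponds to a recombination frequency of 0.160.
The F1 is + n / e +, so + + is a recombinant gamete class with expected frequency r/2 = 0.160/2 = 0.0800.
That is 0.0800 = 8.0% of the progeny.

8.0%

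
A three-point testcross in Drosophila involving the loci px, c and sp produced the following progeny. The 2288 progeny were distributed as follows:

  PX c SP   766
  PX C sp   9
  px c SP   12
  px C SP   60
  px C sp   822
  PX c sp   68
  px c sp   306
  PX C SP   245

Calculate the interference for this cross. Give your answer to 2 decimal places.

The two most frequent reciprocal classes, PX c SP and px C sp, are the parental types, so the F1 was PX c SP / px C sp.
The two rarest classes, px c SP and PX C sp, are the double crossovers. Comparing them with the parentals, only the px allele has switched, so px is the middle locus and the order is c – px – sp.
c–px: (551 + 21)/2288 = 0.2500; px–sp: (128 + 21)/2288 = 0.0651.
Expected DCO frequency = 0.2500 × 0.0651 ≈ 0.01628; observed = 21/2288 ≈ 0.00918.
Coefficient of coincidence = 0.00918/0.01628 ≈ 0.56; interference = 1 − 0.56 = 0.44.

0.44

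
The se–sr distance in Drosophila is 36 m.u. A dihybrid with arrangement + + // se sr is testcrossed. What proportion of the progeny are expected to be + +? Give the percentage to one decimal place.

32.0%

A map distance of 36 m.u. corresponds to a recombination frequency of 0.360.
The F1 is + + / se sr, so + + is a parental gamete class with expected frequency (1 − r)/2 = 0.640/2 = 0.3200.
That is 0.3200 = 32.0% of the progeny.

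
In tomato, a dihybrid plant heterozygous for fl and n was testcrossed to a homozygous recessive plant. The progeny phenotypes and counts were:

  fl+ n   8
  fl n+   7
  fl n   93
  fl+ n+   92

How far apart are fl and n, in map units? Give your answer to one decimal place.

The two most frequent classes, fl+ n+ (92) and fl n (93), are the parental types, so the F1 was fl+ n+ / fl n.
The recombinant classes are fl+ n and fl n+: 8 + 7 = 15.
Recombination frequency = 15/200 = 0.0750 ≈ 7.5%, i.e. 7.5 map units.

7.5 map units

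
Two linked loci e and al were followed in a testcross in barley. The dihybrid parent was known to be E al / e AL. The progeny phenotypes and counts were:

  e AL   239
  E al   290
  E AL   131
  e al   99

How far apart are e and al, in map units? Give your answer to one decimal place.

The recombinant classes are E AL and e al: 131 + 99 = 230.
Recombination frequency = 230/759 = 0.3030 ≈ 30.3%, i.e. 30.3 map units.

30.3 map units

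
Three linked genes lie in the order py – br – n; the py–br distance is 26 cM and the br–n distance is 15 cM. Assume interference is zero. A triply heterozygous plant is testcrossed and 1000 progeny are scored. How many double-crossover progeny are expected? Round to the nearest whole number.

39

Map distances give recombination frequencies of 0.260 and 0.150 for the two intervals.
With no interference, expected double-crossover frequency = 0.260 × 0.150 = 0.03900.
Expected number = 0.03900 × 1000 = 39.00 ≈ 39.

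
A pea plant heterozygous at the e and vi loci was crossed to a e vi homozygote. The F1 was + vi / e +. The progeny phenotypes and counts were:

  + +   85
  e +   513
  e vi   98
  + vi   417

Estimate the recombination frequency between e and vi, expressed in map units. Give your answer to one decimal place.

16.4 map units

The recombinant classes are + + and e vi: 85 + 98 = 183.
Recombination frequency = 183/1113 = 0.1644 ≈ 16.4%, i.e. 16.4 map units.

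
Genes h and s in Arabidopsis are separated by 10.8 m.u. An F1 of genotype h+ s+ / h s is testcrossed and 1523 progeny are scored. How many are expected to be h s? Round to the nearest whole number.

679

A map distance of 10.8 m.u. corresponds to a recombination frequency of 0.108.
The F1 is h+ s+ / h s, so h s is a parental gamete class with expected frequency (1 − r)/2 = 0.892/2 = 0.4460.
Expected number = 0.4460 × 1523 = 679.26 ≈ 679.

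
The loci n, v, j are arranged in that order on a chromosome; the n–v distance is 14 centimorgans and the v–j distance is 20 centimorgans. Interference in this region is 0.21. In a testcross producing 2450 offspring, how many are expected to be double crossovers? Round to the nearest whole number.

Map distances give recombination frequencies of 0.140 and 0.200 for the two intervals.
With interference 0.21 (so coincidence = 0.79), expected double-crossover frequency = 0.140 × 0.200 × 0.79 = 0.02212.
Expected number = 0.02212 × 2450 = 54.19 ≈ 54.

54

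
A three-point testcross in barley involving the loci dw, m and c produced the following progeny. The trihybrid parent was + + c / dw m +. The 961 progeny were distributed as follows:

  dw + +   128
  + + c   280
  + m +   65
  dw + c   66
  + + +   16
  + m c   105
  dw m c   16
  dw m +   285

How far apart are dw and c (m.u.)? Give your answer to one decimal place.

The two rarest classes, + + + and dw m c, are the double crossovers. Comparing them with the parentals, only the c allele has switched, so c is the middle locus and the order is m – c – dw.
Crossovers in the c–dw interval produce the single-crossover classes dw + c and + m + (66 + 65 = 131) plus the double crossovers (32).
RF(c–dw) = (131 + 32) / 961 = 163/961 = 0.1696 → 17.0 m.u.

17.0 m.u.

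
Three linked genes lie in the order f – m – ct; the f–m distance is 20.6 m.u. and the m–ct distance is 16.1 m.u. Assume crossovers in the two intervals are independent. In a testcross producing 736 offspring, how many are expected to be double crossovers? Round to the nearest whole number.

Map distances give recombination frequencies of 0.206 and 0.161 for the two intervals.
With no interference, expected double-crossover frequency = 0.206 × 0.161 = 0.03317.
Expected number = 0.03317 × 736 = 24.41 ≈ 24.

24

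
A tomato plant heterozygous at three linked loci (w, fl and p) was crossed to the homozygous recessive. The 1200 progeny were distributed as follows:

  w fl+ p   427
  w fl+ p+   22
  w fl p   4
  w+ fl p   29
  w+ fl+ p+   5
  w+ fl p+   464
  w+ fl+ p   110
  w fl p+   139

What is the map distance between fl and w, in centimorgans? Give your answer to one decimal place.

21.5 centimorgans

The two most frequent reciprocal classes, w+ fl p+ and w fl+ p, are the parental types, so the F1 was w+ fl p+ / w fl+ p.
The two rarest classes, w+ fl+ p+ and w fl p, are the double crossovers. Comparing them with the parentals, only the fl allele has switched, so fl is the middle locus and the order is p – fl – w.
Crossovers in the fl–w interval produce the single-crossover classes w fl p+ and w+ fl+ p (139 + 110 = 249) plus the double crossovers (9).
RF(fl–w) = (249 + 9) / 1200 = 258/1200 = 0.2150 → 21.5 centimorgans.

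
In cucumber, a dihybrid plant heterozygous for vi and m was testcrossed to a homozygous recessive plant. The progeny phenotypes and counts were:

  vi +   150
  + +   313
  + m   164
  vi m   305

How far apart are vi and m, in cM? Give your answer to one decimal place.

The two most frequent classes, + + (313) and vi m (305), are the parental types, so the F1 was + + / vi m.
The recombinant classes are + m and vi +: 164 + 150 = 314.
Recombination frequency = 314/932 = 0.3369 ≈ 33.7%, i.e. 33.7 cM.

33.7 cM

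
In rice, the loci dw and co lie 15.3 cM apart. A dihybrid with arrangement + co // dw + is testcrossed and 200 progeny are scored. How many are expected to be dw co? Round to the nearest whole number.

15

A map distance of 15.3 cM corresponds to a recombination frequency of 0.153.
The F1 is + co / dw +, so dw co is a recombinant gamete class with expected frequency r/2 = 0.153/2 = 0.0765.
Expected number = 0.0765 × 200 = 15.30 ≈ 15.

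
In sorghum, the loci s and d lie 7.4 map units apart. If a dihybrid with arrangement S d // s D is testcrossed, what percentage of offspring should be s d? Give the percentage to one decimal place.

3.7%

A map distance of 7.4 map units corresponds to a recombination frequency of 0.074.
The F1 is S d / s D, so s d is a recombinant gamete class with expected frequency r/2 = 0.074/2 = 0.0370.
That is 0.0370 = 3.7% of the progeny.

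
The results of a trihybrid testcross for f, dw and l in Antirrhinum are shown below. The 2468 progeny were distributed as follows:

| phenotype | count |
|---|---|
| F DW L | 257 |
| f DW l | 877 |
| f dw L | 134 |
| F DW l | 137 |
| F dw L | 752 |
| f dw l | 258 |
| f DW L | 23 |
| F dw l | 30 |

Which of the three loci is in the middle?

l

The two most frequent reciprocal classes, f DW l and F dw L, are the parental types, so the F1 was f DW l / F dw L.
The two rarest classes, f DW L and F dw l, are the double crossovers. Comparing them with the parentals, only the l allele has switched, so l is the middle locus and the order is f – l – dw.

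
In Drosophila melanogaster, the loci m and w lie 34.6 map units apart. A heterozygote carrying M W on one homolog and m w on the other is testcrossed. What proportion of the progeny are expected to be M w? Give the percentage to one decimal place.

17.3%

A map distance of 34.6 map units corresponds to a recombination frequency of 0.346.
The F1 is M W / m w, so M w is a recombinant gamete class with expected frequency r/2 = 0.346/2 = 0.1730.
That is 0.1730 = 17.3% of the progeny.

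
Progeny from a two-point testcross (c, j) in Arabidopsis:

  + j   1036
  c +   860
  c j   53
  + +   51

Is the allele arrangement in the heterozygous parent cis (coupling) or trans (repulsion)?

trans

The two most frequent classes are + j (1036) and c + (860); these are the parental (non-recombinant) types.
So the F1 carried + j on one chromosome and c + on the other — the recessive alleles are on opposite chromosomes (trans / repulsion).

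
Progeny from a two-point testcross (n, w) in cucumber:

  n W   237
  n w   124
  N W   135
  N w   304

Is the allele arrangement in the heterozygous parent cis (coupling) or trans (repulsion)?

The two most frequent classes are N w (304) and n W (237); these are the parental (non-recombinant) types.
So the F1 carried N w on one chromosome and n W on the other — the recessive alleles are on opposite chromosomes (trans / repulsion).

trans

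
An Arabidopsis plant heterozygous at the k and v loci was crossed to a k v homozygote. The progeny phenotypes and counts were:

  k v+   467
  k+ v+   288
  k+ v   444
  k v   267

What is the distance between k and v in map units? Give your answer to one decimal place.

37.9 map units

The two most frequent classes, k+ v (444) and k v+ (467), are the parental types, so the F1 was k+ v / k v+.
The recombinant classes are k+ v+ and k v: 288 + 267 = 555.
Recombination frequency = 555/1466 = 0.3786 ≈ 37.9%, i.e. 37.9 map units.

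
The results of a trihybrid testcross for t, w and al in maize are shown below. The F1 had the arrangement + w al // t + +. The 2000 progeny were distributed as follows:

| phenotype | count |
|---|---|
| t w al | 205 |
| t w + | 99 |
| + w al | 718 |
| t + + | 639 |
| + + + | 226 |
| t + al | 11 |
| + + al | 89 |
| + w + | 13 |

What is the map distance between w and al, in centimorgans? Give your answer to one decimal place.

The two rarest classes, + w + and t + al, are the double crossovers. Comparing them with the parentals, only the al allele has switched, so al is the middle locus and the order is w – al – t.
Crossovers in the w–al interval produce the single-crossover classes + + al and t w + (89 + 99 = 188) plus the double crossovers (24).
RF(w–al) = (188 + 24) / 2000 = 212/2000 = 0.1060 → 10.6 centimorgans.

10.6 centimorgans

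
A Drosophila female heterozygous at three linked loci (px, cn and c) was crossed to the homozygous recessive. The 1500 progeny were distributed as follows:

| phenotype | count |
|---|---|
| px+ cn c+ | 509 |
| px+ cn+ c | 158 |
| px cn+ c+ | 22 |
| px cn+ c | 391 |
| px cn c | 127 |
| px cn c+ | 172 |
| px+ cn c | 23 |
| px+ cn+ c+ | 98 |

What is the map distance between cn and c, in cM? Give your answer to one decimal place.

18.0 cM

The two most frequent reciprocal classes, px cn+ c and px+ cn c+, are the parental types, so the F1 was px cn+ c / px+ cn c+.
The two rarest classes, px cn+ c+ and px+ cn c, are the double crossovers. Comparing them with the parentals, only the c allele has switched, so c is the middle locus and the order is cn – c – px.
Crossovers in the cn–c interval produce the single-crossover classes px cn c and px+ cn+ c+ (127 + 98 = 225) plus the double crossovers (45).
RF(cn–c) = (225 + 45) / 1500 = 270/1500 = 0.1800 → 18.0 cM.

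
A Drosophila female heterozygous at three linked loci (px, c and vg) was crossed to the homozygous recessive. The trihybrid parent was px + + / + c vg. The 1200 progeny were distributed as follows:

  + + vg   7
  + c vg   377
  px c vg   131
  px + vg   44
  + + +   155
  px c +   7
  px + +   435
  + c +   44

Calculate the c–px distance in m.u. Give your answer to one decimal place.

The two rarest classes, px c + and + + vg, are the double crossovers. Comparing them with the parentals, only the c allele has switched, so c is the middle locus and the order is vg – c – px.
Crossovers in the c–px interval produce the single-crossover classes + + + and px c vg (155 + 131 = 286) plus the double crossovers (14).
RF(c–px) = (286 + 14) / 1200 = 300/1200 = 0.2500 → 25.0 m.u.

25.0 m.u.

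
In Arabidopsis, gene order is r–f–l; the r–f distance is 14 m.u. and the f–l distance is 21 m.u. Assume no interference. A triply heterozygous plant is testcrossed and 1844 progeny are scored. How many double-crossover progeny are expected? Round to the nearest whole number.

54

Map distances give recombination frequencies of 0.140 and 0.210 for the two intervals.
With no interference, expected double-crossover frequency = 0.140 × 0.210 = 0.02940.
Expected number = 0.02940 × 1844 = 54.21 ≈ 54.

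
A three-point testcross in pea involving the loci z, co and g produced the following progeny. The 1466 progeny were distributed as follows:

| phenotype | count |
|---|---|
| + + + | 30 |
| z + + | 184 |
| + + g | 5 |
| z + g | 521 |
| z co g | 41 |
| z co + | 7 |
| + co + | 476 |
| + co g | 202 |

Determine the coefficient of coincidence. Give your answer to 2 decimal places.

The two most frequent reciprocal classes, z + g and + co +, are the parental types, so the F1 was z + g / + co +.
The two rarest classes, + + g and z co +, are the double crossovers. Comparing them with the parentals, only the z allele has switched, so z is the middle locus and the order is co – z – g.
co–z: (71 + 12)/1466 = 0.0566; z–g: (386 + 12)/1466 = 0.2715.
Expected DCO frequency = 0.0566 × 0.2715 ≈ 0.01537; observed = 12/1466 ≈ 0.00819.
Coefficient of coincidence = 0.00819/0.01537 ≈ 0.53.

0.53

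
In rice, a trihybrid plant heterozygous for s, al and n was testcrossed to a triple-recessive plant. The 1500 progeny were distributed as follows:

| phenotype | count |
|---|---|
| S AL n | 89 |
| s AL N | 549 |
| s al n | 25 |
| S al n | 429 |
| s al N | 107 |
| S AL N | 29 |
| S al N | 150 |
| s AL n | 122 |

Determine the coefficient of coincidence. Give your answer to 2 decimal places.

0.99

The two most frequent reciprocal classes, s AL N and S al n, are the parental types, so the F1 was s AL N / S al n.
The two rarest classes, S AL N and s al n, are the double crossovers. Comparing them with the parentals, only the s allele has switched, so s is the middle locus and the order is al – s – n.
al–s: (196 + 54)/1500 = 0.1667; s–n: (272 + 54)/1500 = 0.2173.
Expected DCO frequency = 0.1667 × 0.2173 ≈ 0.03622; observed = 54/1500 ≈ 0.03600.
Coefficient of coincidence = 0.03600/0.03622 ≈ 0.99.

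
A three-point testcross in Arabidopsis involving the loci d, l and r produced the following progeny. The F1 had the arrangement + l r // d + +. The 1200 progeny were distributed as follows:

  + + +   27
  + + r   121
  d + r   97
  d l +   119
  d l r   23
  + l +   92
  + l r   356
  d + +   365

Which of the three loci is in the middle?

The two rarest classes, d l r and + + +, are the double crossovers. Comparing them with the parentals, only the d allele has switched, so d is the middle locus and the order is r – d – l.

d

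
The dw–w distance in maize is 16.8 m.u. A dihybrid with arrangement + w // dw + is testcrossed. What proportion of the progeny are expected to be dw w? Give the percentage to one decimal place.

8.4%

A map distance of 16.8 m.u. corresponds to a recombination frequency of 0.168.
The F1 is + w / dw +, so dw w is a recombinant gamete class with expected frequency r/2 = 0.168/2 = 0.0840.
That is 0.0840 = 8.4% of the progeny.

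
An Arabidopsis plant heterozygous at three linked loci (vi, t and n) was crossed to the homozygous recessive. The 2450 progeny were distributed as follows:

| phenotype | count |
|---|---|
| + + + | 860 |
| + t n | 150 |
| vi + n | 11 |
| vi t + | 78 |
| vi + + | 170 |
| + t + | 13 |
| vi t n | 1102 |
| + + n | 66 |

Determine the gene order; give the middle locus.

The two most frequent reciprocal classes, + + + and vi t n, are the parental types, so the F1 was + + + / vi t n.
The two rarest classes, + t + and vi + n, are the double crossovers. Comparing them with the parentals, only the t allele has switched, so t is the middle locus and the order is n – t – vi.

t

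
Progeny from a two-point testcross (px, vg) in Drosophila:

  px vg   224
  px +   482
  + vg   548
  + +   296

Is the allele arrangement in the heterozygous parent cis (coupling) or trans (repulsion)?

The two most frequent classes are + vg (548) and px + (482); these are the parental (non-recombinant) types.
So the F1 carried + vg on one chromosome and px + on the other — the recessive alleles are on opposite chromosomes (trans / repulsion).

trans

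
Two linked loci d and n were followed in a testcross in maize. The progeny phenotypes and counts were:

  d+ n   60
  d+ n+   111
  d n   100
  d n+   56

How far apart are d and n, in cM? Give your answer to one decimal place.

The two most frequent classes, d+ n+ (111) and d n (100), are the parental types, so the F1 was d+ n+ / d n.
The recombinant classes are d+ n and d n+: 60 + 56 = 116.
Recombination frequency = 116/327 = 0.3547 ≈ 35.5%, i.e. 35.5 cM.

35.5 cM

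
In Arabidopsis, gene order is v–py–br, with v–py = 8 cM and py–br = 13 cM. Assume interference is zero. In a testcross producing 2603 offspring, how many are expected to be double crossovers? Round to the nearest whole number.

27

Map distances give recombination frequencies of 0.080 and 0.130 for the two intervals.
With no interference, expected double-crossover frequency = 0.080 × 0.130 = 0.01040.
Expected number = 0.01040 × 2603 = 27.07 ≈ 27.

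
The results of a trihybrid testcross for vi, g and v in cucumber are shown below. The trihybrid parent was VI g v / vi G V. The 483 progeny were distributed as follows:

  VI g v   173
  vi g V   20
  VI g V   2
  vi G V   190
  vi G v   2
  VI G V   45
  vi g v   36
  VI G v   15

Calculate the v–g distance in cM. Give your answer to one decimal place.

The two rarest classes, VI g V and vi G v, are the double crossovers. Comparing them with the parentals, only the v allele has switched, so v is the middle locus and the order is g – v – vi.
Crossovers in the g–v interval produce the single-crossover classes VI G v and vi g V (15 + 20 = 35) plus the double crossovers (4).
RF(g–v) = (35 + 4) / 483 = 39/483 = 0.0807 → 8.1 cM.

8.1 cM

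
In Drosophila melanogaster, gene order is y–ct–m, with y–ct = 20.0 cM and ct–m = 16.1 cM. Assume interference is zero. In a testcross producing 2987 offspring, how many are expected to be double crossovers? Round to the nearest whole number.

Map distances give recombination frequencies of 0.200 and 0.161 for the two intervals.
With no interference, expected double-crossover frequency = 0.200 × 0.161 = 0.03220.
Expected number = 0.03220 × 2987 = 96.18 ≈ 96.

96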